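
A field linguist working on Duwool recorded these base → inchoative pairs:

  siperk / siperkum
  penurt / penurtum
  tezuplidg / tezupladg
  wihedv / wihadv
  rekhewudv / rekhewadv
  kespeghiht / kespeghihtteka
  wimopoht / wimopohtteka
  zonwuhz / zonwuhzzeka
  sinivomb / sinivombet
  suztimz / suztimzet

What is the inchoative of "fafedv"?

penurt and kespeghiht both end in -t yet inflect differently (penurtum, kespeghihtteka), so the final letter is not what conditions the rule; the second-to-last letter is.
"fafedv" has second-to-last letter 'd'. The stems whose second-to-last letter is 'd' (tezuplidg → tezupladg, wihedv → wihadv, rekhewudv → rekhewadv) change the last vowel to 'a'.
So fafedv → fafadv.

fafadv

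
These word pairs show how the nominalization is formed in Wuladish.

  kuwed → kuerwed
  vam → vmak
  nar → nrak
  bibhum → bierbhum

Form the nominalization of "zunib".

zuernib

bibhum and vam both end in -m yet inflect differently (bierbhum, vmak), so the final letter is not what conditions the rule; the number of vowels is.
"zunib" has 2 vowels. The stems with 2 vowels (kuwed → kuerwed, bibhum → bierbhum) insert -er- after the first vowel.
The other pattern: stems with 1 vowel delete the last vowel and add -ak.
So zunib → zuernib.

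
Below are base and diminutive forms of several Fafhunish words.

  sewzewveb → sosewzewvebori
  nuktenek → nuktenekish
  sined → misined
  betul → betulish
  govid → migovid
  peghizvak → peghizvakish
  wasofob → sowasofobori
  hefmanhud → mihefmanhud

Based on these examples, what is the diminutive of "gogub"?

sewzewveb and sined both have last vowel 'e' yet inflect differently (sosewzewvebori, misined), so the last vowel is not what conditions the rule; the final letter is.
"gogub" ends in -b. The stems ending in -b (wasofob → sowasofobori, sewzewveb → sosewzewvebori) add so- … -ori around the stem.
The other patterns: stems ending in -d add the prefix mi-; stems ending in -k or -l add -ish.
So gogub → sogogubori.

sogogubori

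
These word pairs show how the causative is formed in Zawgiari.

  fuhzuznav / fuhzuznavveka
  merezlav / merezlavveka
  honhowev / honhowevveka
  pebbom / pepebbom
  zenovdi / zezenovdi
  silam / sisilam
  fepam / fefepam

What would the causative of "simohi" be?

fuhzuznav and silam both have last vowel 'a' yet inflect differently (fuhzuznavveka, sisilam), so the last vowel is not what conditions the rule; the final letter is.
"simohi" ends in -i. The one such stem in the data (zenovdi → zezenovdi) repeats the first consonant+vowel as a prefix (as do pebbom, silam), so the same rule applies.
The other pattern: stems ending in -v double the final consonant and add -eka.
So simohi → sisimohi.

sisimohi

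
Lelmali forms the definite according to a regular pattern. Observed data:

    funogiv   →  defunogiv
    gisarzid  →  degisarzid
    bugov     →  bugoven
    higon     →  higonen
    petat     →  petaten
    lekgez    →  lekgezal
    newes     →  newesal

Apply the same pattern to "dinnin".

funogiv and bugov both end in -v yet inflect differently (defunogiv, bugoven), so the final letter is not what conditions the rule; the last vowel is.
"dinnin" has last vowel 'i'. The stems whose last vowel is 'i' (funogiv → defunogiv, gisarzid → degisarzid) add the prefix de-.
The other patterns: stems whose last vowel is 'a' or 'o' add -en; stems whose last vowel is 'e' add -al.
So dinnin → dedinnin.

dedinnin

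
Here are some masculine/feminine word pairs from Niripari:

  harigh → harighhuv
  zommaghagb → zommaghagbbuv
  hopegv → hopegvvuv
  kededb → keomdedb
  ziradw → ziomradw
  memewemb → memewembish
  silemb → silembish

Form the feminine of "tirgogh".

"tirgogh" has second-to-last letter 'g'. The stems whose second-to-last letter is 'g' (harigh → harighhuv, zommaghagb → zommaghagbbuv, hopegv → hopegvvuv) double the final consonant and add -uv.
The other patterns: stems whose second-to-last letter is 'd' insert -om- after the first vowel; stems whose second-to-last letter is 'm' add -ish.
So tirgogh → tirgoghhuv.

tirgoghhuv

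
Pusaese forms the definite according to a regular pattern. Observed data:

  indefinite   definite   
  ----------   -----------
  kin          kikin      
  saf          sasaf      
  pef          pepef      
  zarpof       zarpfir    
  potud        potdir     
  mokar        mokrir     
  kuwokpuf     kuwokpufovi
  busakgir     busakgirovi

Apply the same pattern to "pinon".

pinnir

saf and zarpof both end in -f yet inflect differently (sasaf, zarpfir), so the final letter is not what conditions the rule; the number of vowels is.
"pinon" has 2 vowels. The stems with 2 vowels (zarpof → zarpfir, potud → potdir, mokar → mokrir) delete the last vowel and add -ir.
The other patterns: stems with 1 vowel repeat the first consonant+vowel as a prefix; stems with 3 vowels add -ovi.
So pinon → pinnir.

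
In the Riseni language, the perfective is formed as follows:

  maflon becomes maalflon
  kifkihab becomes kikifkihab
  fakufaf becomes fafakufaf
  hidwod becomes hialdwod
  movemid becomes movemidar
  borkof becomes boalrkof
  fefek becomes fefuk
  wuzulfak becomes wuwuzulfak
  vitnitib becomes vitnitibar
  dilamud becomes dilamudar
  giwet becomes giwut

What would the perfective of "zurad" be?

zuzurad

"zurad" has last vowel 'a'. The stems whose last vowel is 'a' (kifkihab → kikifkihab, fakufaf → fafakufaf, wuzulfak → wuwuzulfak) repeat the first consonant+vowel as a prefix.
So zurad → zuzurad.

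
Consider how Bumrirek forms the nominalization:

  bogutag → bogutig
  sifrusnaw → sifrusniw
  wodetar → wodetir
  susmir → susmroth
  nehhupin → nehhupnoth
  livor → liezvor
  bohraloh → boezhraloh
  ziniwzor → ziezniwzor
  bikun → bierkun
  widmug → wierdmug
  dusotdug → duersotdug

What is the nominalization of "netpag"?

netpig

wodetar and susmir both end in -r yet inflect differently (wodetir, susmroth), so the final letter is not what conditions the rule; the last vowel is.
"netpag" has last vowel 'a'. The stems whose last vowel is 'a' (bogutag → bogutig, sifrusnaw → sifrusniw, wodetar → wodetir) change the last vowel to 'i'.
The other patterns: stems whose last vowel is 'i' delete the last vowel and add -oth; stems whose last vowel is 'o' insert -ez- after the first vowel; stems whose last vowel is 'u' insert -er- after the first vowel.
So netpag → netpig.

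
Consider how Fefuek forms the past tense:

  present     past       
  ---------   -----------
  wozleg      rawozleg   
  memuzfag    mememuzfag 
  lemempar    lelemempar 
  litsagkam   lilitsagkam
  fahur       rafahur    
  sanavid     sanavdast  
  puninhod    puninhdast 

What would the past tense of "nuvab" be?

nunuvab

lemempar and fahur both end in -r yet inflect differently (lelemempar, rafahur), so the final letter is not what conditions the rule; the last vowel is.
"nuvab" has last vowel 'a'. The stems whose last vowel is 'a' (lemempar → lelemempar, memuzfag → mememuzfag, litsagkam → lilitsagkam) repeat the first consonant+vowel as a prefix.
So nuvab → nunuvab.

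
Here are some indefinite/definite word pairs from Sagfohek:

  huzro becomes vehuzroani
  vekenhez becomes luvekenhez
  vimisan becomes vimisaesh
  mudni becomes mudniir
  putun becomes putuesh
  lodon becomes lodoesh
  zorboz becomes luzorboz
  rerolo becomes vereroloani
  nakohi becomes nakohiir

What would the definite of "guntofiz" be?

huzro and zorboz both have last vowel 'o' yet inflect differently (vehuzroani, luzorboz), so the last vowel is not what conditions the rule; the final letter is.
"guntofiz" ends in -z. The stems ending in -z (vekenhez → luvekenhez, zorboz → luzorboz) add the prefix lu-.
The other patterns: stems ending in -o add ve- … -ani around the stem; stems ending in -n drop the final letter and add -esh; stems ending in -i add -ir.
So guntofiz → luguntofiz.

luguntofiz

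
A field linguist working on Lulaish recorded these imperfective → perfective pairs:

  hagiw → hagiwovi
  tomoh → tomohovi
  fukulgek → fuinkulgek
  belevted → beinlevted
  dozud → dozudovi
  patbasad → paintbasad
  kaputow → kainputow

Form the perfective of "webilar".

weinbilar

hagiw and kaputow both end in -w yet inflect differently (hagiwovi, kainputow), so the final letter is not what conditions the rule; the number of vowels is.
"webilar" has 3 vowels. The stems with 3 vowels (kaputow → kainputow, belevted → beinlevted, patbasad → paintbasad) insert -in- after the first vowel.
The other pattern: stems with 2 vowels add -ovi.
So webilar → weinbilar.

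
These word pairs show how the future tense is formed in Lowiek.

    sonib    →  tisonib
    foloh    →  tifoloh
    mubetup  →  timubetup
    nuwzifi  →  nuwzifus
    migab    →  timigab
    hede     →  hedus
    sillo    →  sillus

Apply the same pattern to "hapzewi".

hapzewus

foloh and sillo both have last vowel 'o' yet inflect differently (tifoloh, sillus), so the last vowel is not what conditions the rule; whether the stem ends in a vowel or a consonant is.
"hapzewi" ends in a vowel. The stems ending in a vowel (sillo → sillus, hede → hedus, nuwzifi → nuwzifus) drop the final letter and add -us.
So hapzewi → hapzewus.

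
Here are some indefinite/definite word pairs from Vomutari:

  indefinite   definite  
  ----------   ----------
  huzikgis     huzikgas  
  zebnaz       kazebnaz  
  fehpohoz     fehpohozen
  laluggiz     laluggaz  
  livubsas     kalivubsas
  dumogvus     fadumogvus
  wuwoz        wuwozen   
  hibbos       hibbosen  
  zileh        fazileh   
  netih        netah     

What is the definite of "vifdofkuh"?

favifdofkuh

zebnaz and wuwoz both end in -z yet inflect differently (kazebnaz, wuwozen), so the final letter is not what conditions the rule; the last vowel is.
"vifdofkuh" has last vowel 'u'. The one such stem in the data (dumogvus → fadumogvus) adds the prefix fa-, so the same rule applies.
The other patterns: stems whose last vowel is 'a' add the prefix ka-; stems whose last vowel is 'o' add -en; stems whose last vowel is 'i' change the last vowel to 'a'.
So vifdofkuh → favifdofkuh.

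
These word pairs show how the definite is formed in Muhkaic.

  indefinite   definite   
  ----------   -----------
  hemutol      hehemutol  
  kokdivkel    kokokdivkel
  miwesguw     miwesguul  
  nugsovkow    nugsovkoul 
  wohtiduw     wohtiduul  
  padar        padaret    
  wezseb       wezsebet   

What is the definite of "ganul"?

hemutol and nugsovkow both have last vowel 'o' yet inflect differently (hehemutol, nugsovkoul), so the last vowel is not what conditions the rule; the final letter is.
"ganul" ends in -l. The stems ending in -l (hemutol → hehemutol, kokdivkel → kokokdivkel) repeat the first consonant+vowel as a prefix.
So ganul → gaganul.

gaganul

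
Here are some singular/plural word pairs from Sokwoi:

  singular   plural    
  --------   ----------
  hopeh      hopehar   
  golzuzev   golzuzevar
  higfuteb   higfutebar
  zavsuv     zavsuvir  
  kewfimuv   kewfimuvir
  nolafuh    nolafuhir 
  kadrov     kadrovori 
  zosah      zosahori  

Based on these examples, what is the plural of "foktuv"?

golzuzev and zavsuv both end in -v yet inflect differently (golzuzevar, zavsuvir), so the final letter is not what conditions the rule; the last vowel is.
"foktuv" has last vowel 'u'. The stems whose last vowel is 'u' (zavsuv → zavsuvir, kewfimuv → kewfimuvir, nolafuh → nolafuhir) add -ir.
So foktuv → foktuvir.

foktuvir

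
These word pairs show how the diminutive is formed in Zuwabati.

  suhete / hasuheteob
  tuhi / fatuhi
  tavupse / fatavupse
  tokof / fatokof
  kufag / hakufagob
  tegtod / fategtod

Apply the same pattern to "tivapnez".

fativapnez

tavupse and suhete both end in -e yet inflect differently (fatavupse, hasuheteob), so the final letter is not what conditions the rule; the first letter is.
"tivapnez" begins with t-. The stems beginning with t- (tokof → fatokof, tavupse → fatavupse, tegtod → fategtod) add the prefix fa-.
The other pattern: stems beginning with k- or s- add ha- … -ob around the stem.
So tivapnez → fativapnez.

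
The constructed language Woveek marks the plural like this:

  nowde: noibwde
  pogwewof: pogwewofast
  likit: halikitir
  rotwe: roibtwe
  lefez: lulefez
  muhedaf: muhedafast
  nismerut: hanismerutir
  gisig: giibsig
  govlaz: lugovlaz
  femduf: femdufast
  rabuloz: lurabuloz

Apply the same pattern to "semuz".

femduf and nismerut both have last vowel 'u' yet inflect differently (femdufast, hanismerutir), so the last vowel is not what conditions the rule; the final letter is.
"semuz" ends in -z. The stems ending in -z (lefez → lulefez, govlaz → lugovlaz, rabuloz → lurabuloz) add the prefix lu-.
So semuz → lusemuz.

lusemuz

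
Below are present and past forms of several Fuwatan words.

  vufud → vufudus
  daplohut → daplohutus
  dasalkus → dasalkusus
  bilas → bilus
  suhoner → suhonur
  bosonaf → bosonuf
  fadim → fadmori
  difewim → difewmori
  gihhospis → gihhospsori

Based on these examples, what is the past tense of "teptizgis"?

dasalkus and bilas both end in -s yet inflect differently (dasalkusus, bilus), so the final letter is not what conditions the rule; the last vowel is.
"teptizgis" has last vowel 'i'. The stems whose last vowel is 'i' (fadim → fadmori, difewim → difewmori, gihhospis → gihhospsori) delete the last vowel and add -ori.
So teptizgis → teptizgsori.

teptizgsori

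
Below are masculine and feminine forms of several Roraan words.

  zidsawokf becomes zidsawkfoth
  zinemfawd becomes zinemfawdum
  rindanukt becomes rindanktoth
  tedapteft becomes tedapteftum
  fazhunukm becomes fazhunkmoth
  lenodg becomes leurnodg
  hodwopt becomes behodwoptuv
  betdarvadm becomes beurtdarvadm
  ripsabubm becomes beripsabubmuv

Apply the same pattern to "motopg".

bemotopguv

fazhunukm and ripsabubm both end in -m yet inflect differently (fazhunkmoth, beripsabubmuv), so the final letter is not what conditions the rule; the second-to-last letter is.
"motopg" has second-to-last letter 'p'. The one such stem in the data (hodwopt → behodwoptuv) adds be- … -uv around the stem, so the same rule applies.
The other patterns: stems whose second-to-last letter is 'k' delete the last vowel and add -oth; stems whose second-to-last letter is 'd' insert -ur- after the first vowel; stems whose second-to-last letter is 'f' or 'w' add -um.
So motopg → bemotopguv.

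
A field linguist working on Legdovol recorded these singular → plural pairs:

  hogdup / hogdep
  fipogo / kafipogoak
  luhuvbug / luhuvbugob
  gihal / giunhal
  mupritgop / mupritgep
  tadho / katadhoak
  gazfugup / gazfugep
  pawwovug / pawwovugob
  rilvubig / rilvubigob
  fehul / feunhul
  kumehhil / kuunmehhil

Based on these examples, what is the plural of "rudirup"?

rudirep

fehul and hogdup both have last vowel 'u' yet inflect differently (feunhul, hogdep), so the last vowel is not what conditions the rule; the final letter is.
"rudirup" ends in -p. The stems ending in -p (hogdup → hogdep, mupritgop → mupritgep, gazfugup → gazfugep) change the last vowel to 'e'.
The other patterns: stems ending in -l insert -un- after the first vowel; stems ending in -g add -ob; stems ending in -o add ka- … -ak around the stem.
So rudirup → rudirep.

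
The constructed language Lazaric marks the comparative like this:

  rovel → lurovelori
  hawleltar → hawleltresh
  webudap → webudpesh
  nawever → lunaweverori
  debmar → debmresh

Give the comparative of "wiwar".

wiwresh

nawever and debmar both end in -r yet inflect differently (lunaweverori, debmresh), so the final letter is not what conditions the rule; the last vowel is.
"wiwar" has last vowel 'a'. The stems whose last vowel is 'a' (debmar → debmresh, webudap → webudpesh, hawleltar → hawleltresh) delete the last vowel and add -esh.
The other pattern: stems whose last vowel is 'e' add lu- … -ori around the stem.
So wiwar → wiwresh.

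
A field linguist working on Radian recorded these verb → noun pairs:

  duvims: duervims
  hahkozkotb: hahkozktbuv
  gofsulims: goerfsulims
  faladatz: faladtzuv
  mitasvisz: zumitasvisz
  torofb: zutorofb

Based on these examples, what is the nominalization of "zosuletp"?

zosultpuv

"zosuletp" has second-to-last letter 't'. The stems whose second-to-last letter is 't' (faladatz → faladtzuv, hahkozkotb → hahkozktbuv) delete the last vowel and add -uv.
The other patterns: stems whose second-to-last letter is 'm' insert -er- after the first vowel; stems whose second-to-last letter is 'f' or 's' add the prefix zu-.
So zosuletp → zosultpuv.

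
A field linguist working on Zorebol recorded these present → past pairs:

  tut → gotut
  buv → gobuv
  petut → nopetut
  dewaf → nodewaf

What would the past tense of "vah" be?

tut and petut both end in -t yet inflect differently (gotut, nopetut), so the final letter is not what conditions the rule; the number of vowels is.
"vah" has 1 vowel. The stems with 1 vowel (tut → gotut, buv → gobuv) add the prefix go-.
The other pattern: stems with 2 vowels add the prefix no-.
So vah → govah.

govah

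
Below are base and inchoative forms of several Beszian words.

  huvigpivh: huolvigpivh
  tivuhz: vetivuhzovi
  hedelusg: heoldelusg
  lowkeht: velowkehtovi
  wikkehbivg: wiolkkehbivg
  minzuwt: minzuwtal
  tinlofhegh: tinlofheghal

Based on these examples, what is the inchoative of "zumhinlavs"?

zuolmhinlavs

"zumhinlavs" has second-to-last letter 'v'. The stems whose second-to-last letter is 'v' (wikkehbivg → wiolkkehbivg, huvigpivh → huolvigpivh) insert -ol- after the first vowel.
The other patterns: stems whose second-to-last letter is 'h' add ve- … -ovi around the stem; stems whose second-to-last letter is 'g' or 'w' add -al.
So zumhinlavs → zuolmhinlavs.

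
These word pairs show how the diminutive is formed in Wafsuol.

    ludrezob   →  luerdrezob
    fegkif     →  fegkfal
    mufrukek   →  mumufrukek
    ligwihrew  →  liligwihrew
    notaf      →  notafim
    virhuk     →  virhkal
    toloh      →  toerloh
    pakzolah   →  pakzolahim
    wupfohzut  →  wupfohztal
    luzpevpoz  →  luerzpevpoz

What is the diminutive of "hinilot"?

hiernilot

"hinilot" has last vowel 'o'. The stems whose last vowel is 'o' (toloh → toerloh, luzpevpoz → luerzpevpoz, ludrezob → luerdrezob) insert -er- after the first vowel.
The other patterns: stems whose last vowel is 'e' repeat the first consonant+vowel as a prefix; stems whose last vowel is 'a' add -im; stems whose last vowel is 'i' or 'u' delete the last vowel and add -al.
So hinilot → hiernilot.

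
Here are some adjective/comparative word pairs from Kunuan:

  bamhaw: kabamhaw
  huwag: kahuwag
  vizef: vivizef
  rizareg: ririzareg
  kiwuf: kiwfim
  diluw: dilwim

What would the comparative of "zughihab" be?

kazughihab

rizareg and huwag both end in -g yet inflect differently (ririzareg, kahuwag), so the final letter is not what conditions the rule; the last vowel is.
"zughihab" has last vowel 'a'. The stems whose last vowel is 'a' (bamhaw → kabamhaw, huwag → kahuwag) add the prefix ka-.
The other patterns: stems whose last vowel is 'e' repeat the first consonant+vowel as a prefix; stems whose last vowel is 'u' delete the last vowel and add -im.
So zughihab → kazughihab.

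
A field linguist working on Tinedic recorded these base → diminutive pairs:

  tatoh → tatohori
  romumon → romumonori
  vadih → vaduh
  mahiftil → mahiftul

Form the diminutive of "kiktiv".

kiktuv

tatoh and vadih both end in -h yet inflect differently (tatohori, vaduh), so the final letter is not what conditions the rule; the last vowel is.
"kiktiv" has last vowel 'i'. The stems whose last vowel is 'i' (mahiftil → mahiftul, vadih → vaduh) change the last vowel to 'u'.
The other pattern: stems whose last vowel is 'o' add -ori.
So kiktiv → kiktuv.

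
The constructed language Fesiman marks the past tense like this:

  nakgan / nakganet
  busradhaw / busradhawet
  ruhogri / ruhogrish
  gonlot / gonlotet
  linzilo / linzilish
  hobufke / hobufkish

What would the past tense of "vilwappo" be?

gonlot and linzilo both have last vowel 'o' yet inflect differently (gonlotet, linzilish), so the last vowel is not what conditions the rule; whether the stem ends in a vowel or a consonant is.
"vilwappo" ends in a vowel. The stems ending in a vowel (hobufke → hobufkish, linzilo → linzilish, ruhogri → ruhogrish) drop the final letter and add -ish.
So vilwappo → vilwappish.

vilwappish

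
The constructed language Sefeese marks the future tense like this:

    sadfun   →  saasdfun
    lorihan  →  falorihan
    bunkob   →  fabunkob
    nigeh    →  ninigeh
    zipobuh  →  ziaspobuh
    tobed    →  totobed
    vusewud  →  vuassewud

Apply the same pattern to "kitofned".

kikitofned

vusewud and tobed both end in -d yet inflect differently (vuassewud, totobed), so the final letter is not what conditions the rule; the last vowel is.
"kitofned" has last vowel 'e'. The stems whose last vowel is 'e' (tobed → totobed, nigeh → ninigeh) repeat the first consonant+vowel as a prefix.
So kitofned → kikitofned.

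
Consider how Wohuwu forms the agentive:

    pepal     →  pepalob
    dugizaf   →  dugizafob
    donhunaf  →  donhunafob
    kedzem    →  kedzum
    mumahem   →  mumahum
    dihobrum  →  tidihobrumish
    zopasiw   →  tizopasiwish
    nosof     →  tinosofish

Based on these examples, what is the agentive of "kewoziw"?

tikewoziwish

kedzem and dihobrum both end in -m yet inflect differently (kedzum, tidihobrumish), so the final letter is not what conditions the rule; the last vowel is.
"kewoziw" has last vowel 'i'. The one such stem in the data (zopasiw → tizopasiwish) adds ti- … -ish around the stem, so the same rule applies.
So kewoziw → tikewoziwish.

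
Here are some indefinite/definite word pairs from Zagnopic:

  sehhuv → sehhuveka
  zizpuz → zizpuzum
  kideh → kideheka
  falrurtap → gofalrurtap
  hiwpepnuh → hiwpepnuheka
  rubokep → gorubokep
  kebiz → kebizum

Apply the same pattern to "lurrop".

golurrop

zizpuz and hiwpepnuh both have last vowel 'u' yet inflect differently (zizpuzum, hiwpepnuheka), so the last vowel is not what conditions the rule; the final letter is.
"lurrop" ends in -p. The stems ending in -p (rubokep → gorubokep, falrurtap → gofalrurtap) add the prefix go-.
The other patterns: stems ending in -z add -um; stems ending in -h or -v add -eka.
So lurrop → golurrop.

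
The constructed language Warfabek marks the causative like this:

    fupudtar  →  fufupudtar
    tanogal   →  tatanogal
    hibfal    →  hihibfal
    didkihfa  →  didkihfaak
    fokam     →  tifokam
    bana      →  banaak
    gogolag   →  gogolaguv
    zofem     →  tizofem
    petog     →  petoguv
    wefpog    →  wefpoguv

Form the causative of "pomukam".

fokam and bana both have last vowel 'a' yet inflect differently (tifokam, banaak), so the last vowel is not what conditions the rule; the final letter is.
"pomukam" ends in -m. The stems ending in -m (fokam → tifokam, zofem → tizofem) add the prefix ti-.
So pomukam → tipomukam.

tipomukam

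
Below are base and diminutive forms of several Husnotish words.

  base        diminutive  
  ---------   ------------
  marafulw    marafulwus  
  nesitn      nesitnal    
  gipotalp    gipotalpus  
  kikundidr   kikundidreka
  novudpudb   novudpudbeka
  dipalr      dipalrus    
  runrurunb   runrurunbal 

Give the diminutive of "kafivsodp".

kikundidr and dipalr both end in -r yet inflect differently (kikundidreka, dipalrus), so the final letter is not what conditions the rule; the second-to-last letter is.
"kafivsodp" has second-to-last letter 'd'. The stems whose second-to-last letter is 'd' (novudpudb → novudpudbeka, kikundidr → kikundidreka) add -eka.
So kafivsodp → kafivsodpeka.

kafivsodpeka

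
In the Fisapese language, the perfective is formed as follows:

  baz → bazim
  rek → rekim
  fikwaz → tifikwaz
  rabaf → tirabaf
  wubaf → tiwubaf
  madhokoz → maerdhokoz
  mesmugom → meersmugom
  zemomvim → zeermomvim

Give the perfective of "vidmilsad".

vierdmilsad

baz and fikwaz both end in -z yet inflect differently (bazim, tifikwaz), so the final letter is not what conditions the rule; the number of vowels is.
"vidmilsad" has 3 vowels. The stems with 3 vowels (madhokoz → maerdhokoz, mesmugom → meersmugom, zemomvim → zeermomvim) insert -er- after the first vowel.
The other patterns: stems with 1 vowel add -im; stems with 2 vowels add the prefix ti-.
So vidmilsad → vierdmilsad.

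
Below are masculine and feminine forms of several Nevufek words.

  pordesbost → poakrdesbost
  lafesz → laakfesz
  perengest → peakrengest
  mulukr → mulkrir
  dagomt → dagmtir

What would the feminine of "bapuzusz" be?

"bapuzusz" has second-to-last letter 's'. The stems whose second-to-last letter is 's' (pordesbost → poakrdesbost, lafesz → laakfesz, perengest → peakrengest) insert -ak- after the first vowel.
The other pattern: stems whose second-to-last letter is 'k' or 'm' delete the last vowel and add -ir.
So bapuzusz → baakpuzusz.

baakpuzusz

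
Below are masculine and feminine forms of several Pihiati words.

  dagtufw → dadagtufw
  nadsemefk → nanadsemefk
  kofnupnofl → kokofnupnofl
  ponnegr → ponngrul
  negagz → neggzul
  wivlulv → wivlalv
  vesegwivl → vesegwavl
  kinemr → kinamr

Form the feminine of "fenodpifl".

fefenodpifl

kofnupnofl and vesegwivl both end in -l yet inflect differently (kokofnupnofl, vesegwavl), so the final letter is not what conditions the rule; the second-to-last letter is.
"fenodpifl" has second-to-last letter 'f'. The stems whose second-to-last letter is 'f' (dagtufw → dadagtufw, nadsemefk → nanadsemefk, kofnupnofl → kokofnupnofl) repeat the first consonant+vowel as a prefix.
So fenodpifl → fefenodpifl.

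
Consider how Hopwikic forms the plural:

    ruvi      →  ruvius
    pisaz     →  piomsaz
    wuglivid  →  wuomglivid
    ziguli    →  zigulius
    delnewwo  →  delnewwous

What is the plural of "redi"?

redius

ziguli and wuglivid both have last vowel 'i' yet inflect differently (zigulius, wuomglivid), so the last vowel is not what conditions the rule; whether the stem ends in a vowel or a consonant is.
"redi" ends in a vowel. The stems ending in a vowel (ziguli → zigulius, delnewwo → delnewwous, ruvi → ruvius) add -us.
The other pattern: stems ending in a consonant insert -om- after the first vowel.
So redi → redius.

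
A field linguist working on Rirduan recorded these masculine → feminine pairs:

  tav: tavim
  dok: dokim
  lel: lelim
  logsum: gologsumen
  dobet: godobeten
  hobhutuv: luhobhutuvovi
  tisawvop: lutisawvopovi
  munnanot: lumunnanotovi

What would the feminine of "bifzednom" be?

tav and hobhutuv both end in -v yet inflect differently (tavim, luhobhutuvovi), so the final letter is not what conditions the rule; the number of vowels is.
"bifzednom" has 3 vowels. The stems with 3 vowels (hobhutuv → luhobhutuvovi, tisawvop → lutisawvopovi, munnanot → lumunnanotovi) add lu- … -ovi around the stem.
So bifzednom → lubifzednomovi.

lubifzednomovi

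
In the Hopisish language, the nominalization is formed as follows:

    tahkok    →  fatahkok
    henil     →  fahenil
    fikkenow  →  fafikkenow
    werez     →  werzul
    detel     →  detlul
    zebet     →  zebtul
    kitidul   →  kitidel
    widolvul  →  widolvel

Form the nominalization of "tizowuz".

tizowez

"tizowuz" has last vowel 'u'. The stems whose last vowel is 'u' (kitidul → kitidel, widolvul → widolvel) change the last vowel to 'e'.
The other patterns: stems whose last vowel is 'i' or 'o' add the prefix fa-; stems whose last vowel is 'e' delete the last vowel and add -ul.
So tizowuz → tizowez.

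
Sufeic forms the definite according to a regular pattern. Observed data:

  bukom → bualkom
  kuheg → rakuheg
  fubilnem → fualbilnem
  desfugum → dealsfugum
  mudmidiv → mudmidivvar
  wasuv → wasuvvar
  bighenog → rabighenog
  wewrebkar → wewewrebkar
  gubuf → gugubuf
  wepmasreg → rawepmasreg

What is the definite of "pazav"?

pazavvar

"pazav" ends in -v. The stems ending in -v (mudmidiv → mudmidivvar, wasuv → wasuvvar) double the final consonant and add -ar.
So pazav → pazavvar.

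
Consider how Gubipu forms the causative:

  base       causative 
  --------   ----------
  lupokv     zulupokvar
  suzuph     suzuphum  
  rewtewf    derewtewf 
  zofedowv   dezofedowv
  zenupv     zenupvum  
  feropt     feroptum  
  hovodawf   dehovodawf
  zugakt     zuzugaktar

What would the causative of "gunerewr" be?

degunerewr

"gunerewr" has second-to-last letter 'w'. The stems whose second-to-last letter is 'w' (rewtewf → derewtewf, zofedowv → dezofedowv, hovodawf → dehovodawf) add the prefix de-.
The other patterns: stems whose second-to-last letter is 'p' add -um; stems whose second-to-last letter is 'k' add zu- … -ar around the stem.
So gunerewr → degunerewr.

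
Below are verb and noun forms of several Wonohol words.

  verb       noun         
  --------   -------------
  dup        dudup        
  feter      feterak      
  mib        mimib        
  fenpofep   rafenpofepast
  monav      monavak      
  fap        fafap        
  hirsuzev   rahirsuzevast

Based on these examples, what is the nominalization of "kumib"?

fap and fenpofep both end in -p yet inflect differently (fafap, rafenpofepast), so the final letter is not what conditions the rule; the number of vowels is.
"kumib" has 2 vowels. The stems with 2 vowels (monav → monavak, feter → feterak) add -ak.
The other patterns: stems with 1 vowel repeat the first consonant+vowel as a prefix; stems with 3 vowels add ra- … -ast around the stem.
So kumib → kumibak.

kumibak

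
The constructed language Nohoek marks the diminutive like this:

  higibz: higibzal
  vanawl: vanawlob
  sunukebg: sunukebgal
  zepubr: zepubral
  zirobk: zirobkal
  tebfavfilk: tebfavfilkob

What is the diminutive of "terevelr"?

terevelrob

zirobk and tebfavfilk both end in -k yet inflect differently (zirobkal, tebfavfilkob), so the final letter is not what conditions the rule; the second-to-last letter is.
"terevelr" has second-to-last letter 'l'. The one such stem in the data (tebfavfilk → tebfavfilkob) adds -ob, so the same rule applies.
So terevelr → terevelrob.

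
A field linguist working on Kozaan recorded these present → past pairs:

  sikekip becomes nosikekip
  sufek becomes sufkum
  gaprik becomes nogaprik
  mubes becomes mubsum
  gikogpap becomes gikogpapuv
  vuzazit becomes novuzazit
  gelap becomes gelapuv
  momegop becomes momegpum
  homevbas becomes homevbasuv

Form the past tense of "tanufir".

sikekip and gikogpap both end in -p yet inflect differently (nosikekip, gikogpapuv), so the final letter is not what conditions the rule; the last vowel is.
"tanufir" has last vowel 'i'. The stems whose last vowel is 'i' (sikekip → nosikekip, vuzazit → novuzazit, gaprik → nogaprik) add the prefix no-.
So tanufir → notanufir.

notanufir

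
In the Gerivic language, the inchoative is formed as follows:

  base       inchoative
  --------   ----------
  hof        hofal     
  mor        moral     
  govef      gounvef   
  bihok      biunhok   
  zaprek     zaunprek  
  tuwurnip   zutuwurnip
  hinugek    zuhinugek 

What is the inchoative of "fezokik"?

hof and govef both end in -f yet inflect differently (hofal, gounvef), so the final letter is not what conditions the rule; the number of vowels is.
"fezokik" has 3 vowels. The stems with 3 vowels (tuwurnip → zutuwurnip, hinugek → zuhinugek) add the prefix zu-.
So fezokik → zufezokik.

zufezokik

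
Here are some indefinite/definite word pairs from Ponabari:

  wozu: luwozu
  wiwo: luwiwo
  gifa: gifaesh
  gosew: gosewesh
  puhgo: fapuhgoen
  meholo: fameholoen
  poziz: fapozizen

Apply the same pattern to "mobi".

wiwo and puhgo both end in -o yet inflect differently (luwiwo, fapuhgoen), so the final letter is not what conditions the rule; the first letter is.
"mobi" begins with m-. The one such stem in the data (meholo → fameholoen) adds fa- … -en around the stem, so the same rule applies.
The other patterns: stems beginning with w- add the prefix lu-; stems beginning with g- add -esh.
So mobi → famobien.

famobien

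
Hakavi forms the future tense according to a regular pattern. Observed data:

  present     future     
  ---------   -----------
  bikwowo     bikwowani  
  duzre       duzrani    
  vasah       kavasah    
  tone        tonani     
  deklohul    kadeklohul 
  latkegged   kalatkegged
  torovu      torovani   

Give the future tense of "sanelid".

torovu and deklohul both have last vowel 'u' yet inflect differently (torovani, kadeklohul), so the last vowel is not what conditions the rule; whether the stem ends in a vowel or a consonant is.
"sanelid" ends in a consonant. The stems ending in a consonant (deklohul → kadeklohul, latkegged → kalatkegged, vasah → kavasah) add the prefix ka-.
The other pattern: stems ending in a vowel drop the final letter and add -ani.
So sanelid → kasanelid.

kasanelid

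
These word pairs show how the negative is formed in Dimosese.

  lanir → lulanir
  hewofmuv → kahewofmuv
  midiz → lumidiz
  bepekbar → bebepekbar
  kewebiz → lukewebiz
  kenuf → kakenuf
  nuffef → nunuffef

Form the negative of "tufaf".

tutufaf

kenuf and nuffef both end in -f yet inflect differently (kakenuf, nunuffef), so the final letter is not what conditions the rule; the last vowel is.
"tufaf" has last vowel 'a'. The one such stem in the data (bepekbar → bebepekbar) repeats the first consonant+vowel as a prefix (as does nuffef), so the same rule applies.
The other patterns: stems whose last vowel is 'u' add the prefix ka-; stems whose last vowel is 'i' add the prefix lu-.
So tufaf → tutufaf.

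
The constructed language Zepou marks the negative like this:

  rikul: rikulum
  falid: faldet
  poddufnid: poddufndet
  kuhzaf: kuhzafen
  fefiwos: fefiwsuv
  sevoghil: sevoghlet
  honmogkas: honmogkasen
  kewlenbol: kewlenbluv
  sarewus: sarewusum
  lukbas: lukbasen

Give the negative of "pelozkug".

lukbas and sarewus both end in -s yet inflect differently (lukbasen, sarewusum), so the final letter is not what conditions the rule; the last vowel is.
"pelozkug" has last vowel 'u'. The stems whose last vowel is 'u' (sarewus → sarewusum, rikul → rikulum) add -um.
So pelozkug → pelozkugum.

pelozkugum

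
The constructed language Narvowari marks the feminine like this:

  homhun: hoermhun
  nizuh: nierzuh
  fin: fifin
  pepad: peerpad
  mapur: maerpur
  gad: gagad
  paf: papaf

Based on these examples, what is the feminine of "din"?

didin

pepad and gad both end in -d yet inflect differently (peerpad, gagad), so the final letter is not what conditions the rule; the number of vowels is.
"din" has 1 vowel. The stems with 1 vowel (paf → papaf, gad → gagad, fin → fifin) repeat the first consonant+vowel as a prefix.
The other pattern: stems with 2 vowels insert -er- after the first vowel.
So din → didin.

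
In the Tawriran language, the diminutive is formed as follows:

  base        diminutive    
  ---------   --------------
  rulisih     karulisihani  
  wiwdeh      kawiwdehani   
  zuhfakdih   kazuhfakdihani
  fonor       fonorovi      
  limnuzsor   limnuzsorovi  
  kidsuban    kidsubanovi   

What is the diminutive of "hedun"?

hedunovi

"hedun" ends in -n. The one such stem in the data (kidsuban → kidsubanovi) adds -ovi, so the same rule applies.
So hedun → hedunovi.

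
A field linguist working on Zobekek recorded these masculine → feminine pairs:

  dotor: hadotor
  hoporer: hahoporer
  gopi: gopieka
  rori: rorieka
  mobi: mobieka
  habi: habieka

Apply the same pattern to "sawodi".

"sawodi" ends in -i. The stems ending in -i (habi → habieka, mobi → mobieka, rori → rorieka) add -eka.
The other pattern: stems ending in -r add the prefix ha-.
So sawodi → sawodieka.

sawodieka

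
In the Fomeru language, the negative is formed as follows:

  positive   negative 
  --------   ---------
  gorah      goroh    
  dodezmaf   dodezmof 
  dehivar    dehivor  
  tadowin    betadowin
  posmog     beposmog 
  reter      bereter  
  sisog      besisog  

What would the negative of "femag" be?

"femag" has last vowel 'a'. The stems whose last vowel is 'a' (gorah → goroh, dodezmaf → dodezmof, dehivar → dehivor) change the last vowel to 'o'.
The other pattern: stems whose last vowel is 'e', 'i' or 'o' add the prefix be-.
So femag → femog.

femog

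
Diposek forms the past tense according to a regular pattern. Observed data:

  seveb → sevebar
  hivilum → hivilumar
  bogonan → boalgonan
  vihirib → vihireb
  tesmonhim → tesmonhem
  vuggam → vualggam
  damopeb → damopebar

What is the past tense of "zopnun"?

tesmonhim and vuggam both end in -m yet inflect differently (tesmonhem, vualggam), so the final letter is not what conditions the rule; the last vowel is.
"zopnun" has last vowel 'u'. The one such stem in the data (hivilum → hivilumar) adds -ar, so the same rule applies.
The other patterns: stems whose last vowel is 'i' change the last vowel to 'e'; stems whose last vowel is 'a' insert -al- after the first vowel.
So zopnun → zopnunar.

zopnunar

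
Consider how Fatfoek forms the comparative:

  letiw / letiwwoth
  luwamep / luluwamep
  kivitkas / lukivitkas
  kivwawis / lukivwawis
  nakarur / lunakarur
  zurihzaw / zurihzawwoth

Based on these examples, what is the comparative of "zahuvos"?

luzahuvos

letiw and kivwawis both have last vowel 'i' yet inflect differently (letiwwoth, lukivwawis), so the last vowel is not what conditions the rule; the final letter is.
"zahuvos" ends in -s. The stems ending in -s (kivwawis → lukivwawis, kivitkas → lukivitkas) add the prefix lu-.
So zahuvos → luzahuvos.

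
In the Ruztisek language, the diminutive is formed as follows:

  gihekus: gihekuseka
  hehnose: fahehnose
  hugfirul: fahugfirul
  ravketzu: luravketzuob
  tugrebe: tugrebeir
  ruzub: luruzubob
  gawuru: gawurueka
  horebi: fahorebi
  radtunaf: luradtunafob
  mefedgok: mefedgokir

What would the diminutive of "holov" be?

"holov" begins with h-. The stems beginning with h- (hugfirul → fahugfirul, horebi → fahorebi, hehnose → fahehnose) add the prefix fa-.
So holov → faholov.

faholov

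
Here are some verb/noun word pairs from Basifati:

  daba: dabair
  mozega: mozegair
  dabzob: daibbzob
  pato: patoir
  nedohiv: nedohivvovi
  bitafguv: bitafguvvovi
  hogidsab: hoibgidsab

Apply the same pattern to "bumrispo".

hogidsab and mozega both have last vowel 'a' yet inflect differently (hoibgidsab, mozegair), so the last vowel is not what conditions the rule; the final letter is.
"bumrispo" ends in -o. The one such stem in the data (pato → patoir) adds -ir, so the same rule applies.
So bumrispo → bumrispoir.

bumrispoir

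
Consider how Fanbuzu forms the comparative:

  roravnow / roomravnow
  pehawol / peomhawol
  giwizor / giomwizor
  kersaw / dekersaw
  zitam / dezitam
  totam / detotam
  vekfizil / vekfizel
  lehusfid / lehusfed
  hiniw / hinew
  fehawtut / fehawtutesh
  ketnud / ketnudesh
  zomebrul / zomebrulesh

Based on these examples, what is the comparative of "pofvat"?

depofvat

roravnow and kersaw both end in -w yet inflect differently (roomravnow, dekersaw), so the final letter is not what conditions the rule; the last vowel is.
"pofvat" has last vowel 'a'. The stems whose last vowel is 'a' (kersaw → dekersaw, zitam → dezitam, totam → detotam) add the prefix de-.
So pofvat → depofvat.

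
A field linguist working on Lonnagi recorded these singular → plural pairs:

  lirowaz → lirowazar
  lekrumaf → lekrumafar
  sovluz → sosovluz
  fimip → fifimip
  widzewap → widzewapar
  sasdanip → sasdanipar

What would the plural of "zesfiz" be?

widzewap and fimip both end in -p yet inflect differently (widzewapar, fifimip), so the final letter is not what conditions the rule; the number of vowels is.
"zesfiz" has 2 vowels. The stems with 2 vowels (fimip → fifimip, sovluz → sosovluz) repeat the first consonant+vowel as a prefix.
The other pattern: stems with 3 vowels add -ar.
So zesfiz → zezesfiz.

zezesfiz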